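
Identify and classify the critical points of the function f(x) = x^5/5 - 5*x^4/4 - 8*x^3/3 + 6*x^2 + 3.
f'(x) = x*(x^3 - 5*x^2 - 8*x + 12)

Solve f'(x) = 0:
  Factor: x^4 - 5*x^3 - 8*x^2 + 12*x = x*(x - 6)*(x - 1)*(x + 2) = 0.
  ⇒ x = -2, 0, 1, 6

f''(x) = 4*x^3 - 15*x^2 - 16*x + 12
Second-derivative test at each critical point:
  f''(-2) = -48 < 0 → local maximum
  f''(0) = 12 > 0 → local minimum
  f''(1) = -15 < 0 → local maximum
  f''(6) = 240 > 0 → local minimum

Critical points: x = -2 (local maximum); x = 0 (local minimum); x = 1 (local maximum); x = 6 (local minimum)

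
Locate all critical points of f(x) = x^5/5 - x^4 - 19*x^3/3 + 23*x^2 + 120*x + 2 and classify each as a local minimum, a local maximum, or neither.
f'(x) = x^4 - 4*x^3 - 19*x^2 + 46*x + 120

Solve f'(x) = 0:
  Factor: x^4 - 4*x^3 - 19*x^2 + 46*x + 120 = (x - 5)*(x - 4)*(x + 2)*(x + 3) = 0.
  ⇒ x = -3, -2, 4, 5

f''(x) = 4*x^3 - 12*x^2 - 38*x + 46
Second-derivative test at each critical point:
  f''(-3) = -56 < 0 → local maximum
  f''(-2) = 42 > 0 → local minimum
  f''(4) = -42 < 0 → local maximum
  f''(5) = 56 > 0 → local minimum

Critical points: x = -3 (local maximum); x = -2 (local minimum); x = 4 (local maximum); x = 5 (local minimum)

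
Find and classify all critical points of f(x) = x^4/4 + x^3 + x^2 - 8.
f'(x) = x*(x^2 + 3*x + 2)

Solve f'(x) = 0:
  Factor: x^3 + 3*x^2 + 2*x = x*(x + 1)*(x + 2) = 0.
  ⇒ x = -2, -1, 0

f''(x) = 3*x^2 + 6*x + 2
Second-derivative test at each critical point:
  f''(-2) = 2 > 0 → local minimum
  f''(-1) = -1 < 0 → local maximum
  f''(0) = 2 > 0 → local minimum

Critical points: x = -2 (local minimum); x = -1 (local maximum); x = 0 (local minimum)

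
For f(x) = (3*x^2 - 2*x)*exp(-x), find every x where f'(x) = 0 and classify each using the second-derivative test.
f'(x) = (-3*x^2 + 8*x - 2)*exp(-x)

Solve f'(x) = 0:
  f'(x) = (-3*x^2 + 8*x - 2)·exp(-x) and exp(-x) > 0 for every x, so f'(x) = 0 ⇔ -3*x^2 + 8*x - 2 = 0.
  3*x^2 - 8*x + 2 = 0 has no rational roots; quadratic formula: x = (8 ± √40)/6.
  ⇒ x = 4/3 - sqrt(10)/3 ≈ 0.2792, sqrt(10)/3 + 4/3 ≈ 2.3874

f''(x) = (3*x^2 - 14*x + 10)*exp(-x)
Second-derivative test at each critical point:
  f''(0.2792) = 4.7836 > 0 → local minimum
  f''(2.3874) = -0.5810 < 0 → local maximum

Critical points: x = 4/3 - sqrt(10)/3 ≈ 0.2792 (local minimum); x = sqrt(10)/3 + 4/3 ≈ 2.3874 (local maximum)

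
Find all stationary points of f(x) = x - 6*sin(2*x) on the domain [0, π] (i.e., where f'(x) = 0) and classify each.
f'(x) = 1 - 12*cos(2*x)

Solve f'(x) = 0 on [0, π]:
  f'(x) = 0 ⇔ cos(2*x) = 1/12, i.e. 2*x = ±arccos(1/12) + 2nπ; keep the solutions lying in [0, π].
  ⇒ x = acos(1/12)/2 ≈ 0.7437, pi - acos(1/12)/2 ≈ 2.3979

f''(x) = 24*sin(2*x)
Second-derivative test at each critical point:
  f''(0.7437) = 23.9165 > 0 → local minimum
  f''(2.3979) = -23.9165 < 0 → local maximum

Critical points: x = acos(1/12)/2 ≈ 0.7437 (local minimum); x = pi - acos(1/12)/2 ≈ 2.3979 (local maximum)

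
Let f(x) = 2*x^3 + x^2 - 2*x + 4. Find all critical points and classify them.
f'(x) = 6*x^2 + 2*x - 2

Solve f'(x) = 0:
  Factor: 6*x^2 + 2*x - 2 = 2*(3*x^2 + x - 1); 3*x^2 + x - 1 = 0 has no rational roots; quadratic formula: x = (-1 ± √13)/6.
  ⇒ x = -sqrt(13)/6 - 1/6 ≈ -0.7676, -1/6 + sqrt(13)/6 ≈ 0.4343

f''(x) = 12*x + 2
Second-derivative test at each critical point:
  f''(-0.7676) = -7.2111 < 0 → local maximum
  f''(0.4343) = 7.2111 > 0 → local minimum

Critical points: x = -sqrt(13)/6 - 1/6 ≈ -0.7676 (local maximum); x = -1/6 + sqrt(13)/6 ≈ 0.4343 (local minimum)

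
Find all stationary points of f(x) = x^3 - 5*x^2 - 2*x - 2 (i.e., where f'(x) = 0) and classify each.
f'(x) = 3*x^2 - 10*x - 2

Solve f'(x) = 0:
  3*x^2 - 10*x - 2 = 0 has no rational roots; quadratic formula: x = (10 ± √124)/6.
  ⇒ x = 5/3 - sqrt(31)/3 ≈ -0.1893, 5/3 + sqrt(31)/3 ≈ 3.5226

f''(x) = 6*x - 10
Second-derivative test at each critical point:
  f''(-0.1893) = -11.1355 < 0 → local maximum
  f''(3.5226) = 11.1355 > 0 → local minimum

Critical points: x = 5/3 - sqrt(31)/3 ≈ -0.1893 (local maximum); x = 5/3 + sqrt(31)/3 ≈ 3.5226 (local minimum)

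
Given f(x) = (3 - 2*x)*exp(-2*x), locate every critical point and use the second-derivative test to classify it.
f'(x) = 4*(x - 2)*exp(-2*x)

Solve f'(x) = 0:
  f'(x) = (4*x - 8)·exp(-2*x) and exp(-2*x) > 0 for every x, so f'(x) = 0 ⇔ 4*x - 8 = 0.
  Factor: 4*x - 8 = 4*(x - 2) = 0.
  ⇒ x = 2

f''(x) = 4*(5 - 2*x)*exp(-2*x)
Second-derivative test at each critical point:
  f''(2) = 0.0733 > 0 → local minimum

Critical points: x = 2 (local minimum)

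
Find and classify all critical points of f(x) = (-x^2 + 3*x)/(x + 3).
f'(x) = (-x^2 - 6*x + 9)/(x^2 + 6*x + 9)

Solve f'(x) = 0:
  f'(x) = -(x^2 + 6*x - 9)/(x + 3)^2; the denominator is positive wherever f is defined, so f'(x) = 0 ⇔ -x^2 - 6*x + 9 = 0.
  x^2 + 6*x - 9 = 0 has no rational roots; quadratic formula: x = (-6 ± √72)/2.
  ⇒ x = -3*sqrt(2) - 3 ≈ -7.2426, -3 + 3*sqrt(2) ≈ 1.2426

f''(x) = -36/(x^3 + 9*x^2 + 27*x + 27)
Second-derivative test at each critical point:
  f''(-7.2426) = 0.4714 > 0 → local minimum
  f''(1.2426) = -0.4714 < 0 → local maximum

Critical points: x = -3*sqrt(2) - 3 ≈ -7.2426 (local minimum); x = -3 + 3*sqrt(2) ≈ 1.2426 (local maximum)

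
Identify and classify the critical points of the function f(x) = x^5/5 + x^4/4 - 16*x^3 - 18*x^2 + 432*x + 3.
f'(x) = x^4 + x^3 - 48*x^2 - 36*x + 432

Solve f'(x) = 0:
  Factor: x^4 + x^3 - 48*x^2 - 36*x + 432 = (x - 6)*(x - 3)*(x + 4)*(x + 6) = 0.
  ⇒ x = -6, -4, 3, 6

f''(x) = 4*x^3 + 3*x^2 - 96*x - 36
Second-derivative test at each critical point:
  f''(-6) = -216 < 0 → local maximum
  f''(-4) = 140 > 0 → local minimum
  f''(3) = -189 < 0 → local maximum
  f''(6) = 360 > 0 → local minimum

Critical points: x = -6 (local maximum); x = -4 (local minimum); x = 3 (local maximum); x = 6 (local minimum)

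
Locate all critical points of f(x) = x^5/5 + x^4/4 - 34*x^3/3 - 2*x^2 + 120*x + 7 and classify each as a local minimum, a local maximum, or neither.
f'(x) = x^4 + x^3 - 34*x^2 - 4*x + 120

Solve f'(x) = 0:
  Factor: x^4 + x^3 - 34*x^2 - 4*x + 120 = (x - 5)*(x - 2)*(x + 2)*(x + 6) = 0.
  ⇒ x = -6, -2, 2, 5

f''(x) = 4*x^3 + 3*x^2 - 68*x - 4
Second-derivative test at each critical point:
  f''(-6) = -352 < 0 → local maximum
  f''(-2) = 112 > 0 → local minimum
  f''(2) = -96 < 0 → local maximum
  f''(5) = 231 > 0 → local minimum

Critical points: x = -6 (local maximum); x = -2 (local minimum); x = 2 (local maximum); x = 5 (local minimum)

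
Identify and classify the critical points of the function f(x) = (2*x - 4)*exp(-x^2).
f'(x) = 2*(-2*x*(x - 2) + 1)*exp(-x^2)

Solve f'(x) = 0:
  f'(x) = (-4*x^2 + 8*x + 2)·exp(-x^2) and exp(-x^2) > 0 for every x, so f'(x) = 0 ⇔ -4*x^2 + 8*x + 2 = 0.
  Factor: -4*x^2 + 8*x + 2 = -2*(2*x^2 - 4*x - 1); 2*x^2 - 4*x - 1 = 0 has no rational roots; quadratic formula: x = (4 ± √24)/4.
  ⇒ x = 1 - sqrt(6)/2 ≈ -0.2247, 1 + sqrt(6)/2 ≈ 2.2247

f''(x) = 4*(2*x^2*(x - 2) - 3*x + 2)*exp(-x^2)
Second-derivative test at each critical point:
  f''(-0.2247) = 9.3154 > 0 → local minimum
  f''(2.2247) = -0.0694 < 0 → local maximum

Critical points: x = 1 - sqrt(6)/2 ≈ -0.2247 (local minimum); x = 1 + sqrt(6)/2 ≈ 2.2247 (local maximum)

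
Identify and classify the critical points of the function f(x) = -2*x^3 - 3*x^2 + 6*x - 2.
f'(x) = -6*x^2 - 6*x + 6

Solve f'(x) = 0:
  Factor: -6*x^2 - 6*x + 6 = -6*(x^2 + x - 1); x^2 + x - 1 = 0 has no rational roots; quadratic formula: x = (-1 ± √5)/2.
  ⇒ x = -sqrt(5)/2 - 1/2 ≈ -1.6180, -1/2 + sqrt(5)/2 ≈ 0.6180

f''(x) = -12*x - 6
Second-derivative test at each critical point:
  f''(-1.6180) = 13.4164 > 0 → local minimum
  f''(0.6180) = -13.4164 < 0 → local maximum

Critical points: x = -sqrt(5)/2 - 1/2 ≈ -1.6180 (local minimum); x = -1/2 + sqrt(5)/2 ≈ 0.6180 (local maximum)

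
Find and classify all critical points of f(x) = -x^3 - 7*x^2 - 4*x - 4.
f'(x) = -3*x^2 - 14*x - 4

Solve f'(x) = 0:
  3*x^2 + 14*x + 4 = 0 has no rational roots; quadratic formula: x = (-14 ± √148)/6.
  ⇒ x = -7/3 - sqrt(37)/3 ≈ -4.3609, -7/3 + sqrt(37)/3 ≈ -0.3057

f''(x) = -6*x - 14
Second-derivative test at each critical point:
  f''(-4.3609) = 12.1655 > 0 → local minimum
  f''(-0.3057) = -12.1655 < 0 → local maximum

Critical points: x = -7/3 - sqrt(37)/3 ≈ -4.3609 (local minimum); x = -7/3 + sqrt(37)/3 ≈ -0.3057 (local maximum)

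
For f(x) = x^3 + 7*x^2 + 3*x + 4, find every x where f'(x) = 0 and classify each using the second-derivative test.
f'(x) = 3*x^2 + 14*x + 3

Solve f'(x) = 0:
  3*x^2 + 14*x + 3 = 0 has no rational roots; quadratic formula: x = (-14 ± √160)/6.
  ⇒ x = -7/3 - 2*sqrt(10)/3 ≈ -4.4415, -7/3 + 2*sqrt(10)/3 ≈ -0.2251

f''(x) = 6*x + 14
Second-derivative test at each critical point:
  f''(-4.4415) = -12.6491 < 0 → local maximum
  f''(-0.2251) = 12.6491 > 0 → local minimum

Critical points: x = -7/3 - 2*sqrt(10)/3 ≈ -4.4415 (local maximum); x = -7/3 + 2*sqrt(10)/3 ≈ -0.2251 (local minimum)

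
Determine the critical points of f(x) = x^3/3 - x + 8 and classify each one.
f'(x) = x^2 - 1

Solve f'(x) = 0:
  Factor: x^2 - 1 = (x - 1)*(x + 1) = 0.
  ⇒ x = -1, 1

f''(x) = 2*x
Second-derivative test at each critical point:
  f''(-1) = -2 < 0 → local maximum
  f''(1) = 2 > 0 → local minimum

Critical points: x = -1 (local maximum); x = 1 (local minimum)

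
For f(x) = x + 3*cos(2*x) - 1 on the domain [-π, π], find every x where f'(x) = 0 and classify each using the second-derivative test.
f'(x) = 1 - 6*sin(2*x)

Solve f'(x) = 0 on [-π, π]:
  f'(x) = 0 ⇔ sin(2*x) = 1/6, i.e. 2*x = arcsin(1/6) + 2nπ or 2*x = π − arcsin(1/6) + 2nπ; keep the solutions lying in [-π, π].
  ⇒ x = -pi + asin(1/6)/2 ≈ -3.0579, -pi/2 - asin(1/6)/2 ≈ -1.6545, asin(1/6)/2 ≈ 0.0837, -asin(1/6)/2 + pi/2 ≈ 1.4871

f''(x) = -12*cos(2*x)
Second-derivative test at each critical point:
  f''(-3.0579) = -11.8322 < 0 → local maximum
  f''(-1.6545) = 11.8322 > 0 → local minimum
  f''(0.0837) = -11.8322 < 0 → local maximum
  f''(1.4871) = 11.8322 > 0 → local minimum

Critical points: x = -pi + asin(1/6)/2 ≈ -3.0579 (local maximum); x = -pi/2 - asin(1/6)/2 ≈ -1.6545 (local minimum); x = asin(1/6)/2 ≈ 0.0837 (local maximum); x = -asin(1/6)/2 + pi/2 ≈ 1.4871 (local minimum)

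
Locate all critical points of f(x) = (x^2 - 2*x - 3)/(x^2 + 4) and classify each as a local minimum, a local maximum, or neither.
f'(x) = 2*(x^2 + 7*x - 4)/(x^4 + 8*x^2 + 16)

Solve f'(x) = 0:
  f'(x) = 2*(x^2 + 7*x - 4)/(x^2 + 4)^2; the denominator is positive wherever f is defined, so f'(x) = 0 ⇔ 2*x^2 + 14*x - 8 = 0.
  Factor: 2*x^2 + 14*x - 8 = 2*(x^2 + 7*x - 4); x^2 + 7*x - 4 = 0 has no rational roots; quadratic formula: x = (-7 ± √65)/2.
  ⇒ x = -sqrt(65)/2 - 7/2 ≈ -7.5311, -7/2 + sqrt(65)/2 ≈ 0.5311

f''(x) = 2*(-2*x^3 - 21*x^2 + 24*x + 28)/(x^6 + 12*x^4 + 48*x^2 + 64)
Second-derivative test at each critical point:
  f''(-7.5311) = -0.0044 < 0 → local maximum
  f''(0.5311) = 0.8794 > 0 → local minimum

Critical points: x = -sqrt(65)/2 - 7/2 ≈ -7.5311 (local maximum); x = -7/2 + sqrt(65)/2 ≈ 0.5311 (local minimum)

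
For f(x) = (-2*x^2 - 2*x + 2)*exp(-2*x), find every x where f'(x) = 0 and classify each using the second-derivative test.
f'(x) = 2*(2*x^2 - 3)*exp(-2*x)

Solve f'(x) = 0:
  f'(x) = (4*x^2 - 6)·exp(-2*x) and exp(-2*x) > 0 for every x, so f'(x) = 0 ⇔ 4*x^2 - 6 = 0.
  Factor: 4*x^2 - 6 = 2*(2*x^2 - 3); 2*x^2 - 3 = 0 has no rational roots; quadratic formula: x = (0 ± √24)/4.
  ⇒ x = -sqrt(6)/2 ≈ -1.2247, sqrt(6)/2 ≈ 1.2247

f''(x) = 4*(-2*x^2 + 2*x + 3)*exp(-2*x)
Second-derivative test at each critical point:
  f''(-1.2247) = -113.4842 < 0 → local maximum
  f''(1.2247) = 0.8459 > 0 → local minimum

Critical points: x = -sqrt(6)/2 ≈ -1.2247 (local maximum); x = sqrt(6)/2 ≈ 1.2247 (local minimum)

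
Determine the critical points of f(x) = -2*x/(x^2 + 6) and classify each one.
f'(x) = 2*(x^2 - 6)/(x^2 + 6)^2

Solve f'(x) = 0:
  f'(x) = 2*(x^2 - 6)/(x^2 + 6)^2; the denominator is positive wherever f is defined, so f'(x) = 0 ⇔ 2*x^2 - 12 = 0.
  Factor: 2*x^2 - 12 = 2*(x^2 - 6); x^2 - 6 = 0 has no rational roots; quadratic formula: x = (0 ± √24)/2.
  ⇒ x = -sqrt(6) ≈ -2.4495, sqrt(6) ≈ 2.4495

f''(x) = 4*x*(18 - x^2)/(x^2 + 6)^3
Second-derivative test at each critical point:
  f''(-2.4495) = -0.0680 < 0 → local maximum
  f''(2.4495) = 0.0680 > 0 → local minimum

Critical points: x = -sqrt(6) ≈ -2.4495 (local maximum); x = sqrt(6) ≈ 2.4495 (local minimum)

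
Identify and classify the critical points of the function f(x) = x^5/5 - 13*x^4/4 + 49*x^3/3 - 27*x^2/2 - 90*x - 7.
f'(x) = x^4 - 13*x^3 + 49*x^2 - 27*x - 90

Solve f'(x) = 0:
  Factor: x^4 - 13*x^3 + 49*x^2 - 27*x - 90 = (x - 6)*(x - 5)*(x - 3)*(x + 1) = 0.
  ⇒ x = -1, 3, 5, 6

f''(x) = 4*x^3 - 39*x^2 + 98*x - 27
Second-derivative test at each critical point:
  f''(-1) = -168 < 0 → local maximum
  f''(3) = 24 > 0 → local minimum
  f''(5) = -12 < 0 → local maximum
  f''(6) = 21 > 0 → local minimum

Critical points: x = -1 (local maximum); x = 3 (local minimum); x = 5 (local maximum); x = 6 (local minimum)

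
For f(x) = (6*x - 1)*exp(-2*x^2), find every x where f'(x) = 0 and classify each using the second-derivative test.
f'(x) = 2*(-2*x*(6*x - 1) + 3)*exp(-2*x^2)

Solve f'(x) = 0:
  f'(x) = (-24*x^2 + 4*x + 6)·exp(-2*x^2) and exp(-2*x^2) > 0 for every x, so f'(x) = 0 ⇔ -24*x^2 + 4*x + 6 = 0.
  Factor: -24*x^2 + 4*x + 6 = -2*(12*x^2 - 2*x - 3); 12*x^2 - 2*x - 3 = 0 has no rational roots; quadratic formula: x = (2 ± √148)/24.
  ⇒ x = 1/12 - sqrt(37)/12 ≈ -0.4236, 1/12 + sqrt(37)/12 ≈ 0.5902

f''(x) = 4*(4*x^2*(6*x - 1) - 18*x + 1)*exp(-2*x^2)
Second-derivative test at each critical point:
  f''(-0.4236) = 16.9954 > 0 → local minimum
  f''(0.5902) = -12.1219 < 0 → local maximum

Critical points: x = 1/12 - sqrt(37)/12 ≈ -0.4236 (local minimum); x = 1/12 + sqrt(37)/12 ≈ 0.5902 (local maximum)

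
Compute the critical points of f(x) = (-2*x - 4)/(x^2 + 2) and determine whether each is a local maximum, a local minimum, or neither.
f'(x) = 2*(-x^2 + 2*x*(x + 2) - 2)/(x^2 + 2)^2

Solve f'(x) = 0:
  f'(x) = 2*(x^2 + 4*x - 2)/(x^2 + 2)^2; the denominator is positive wherever f is defined, so f'(x) = 0 ⇔ 2*x^2 + 8*x - 4 = 0.
  Factor: 2*x^2 + 8*x - 4 = 2*(x^2 + 4*x - 2); x^2 + 4*x - 2 = 0 has no rational roots; quadratic formula: x = (-4 ± √24)/2.
  ⇒ x = -sqrt(6) - 2 ≈ -4.4495, -2 + sqrt(6) ≈ 0.4495

f''(x) = 4*(-4*x^2*(x + 2) + (3*x + 2)*(x^2 + 2))/(x^2 + 2)^3
Second-derivative test at each critical point:
  f''(-4.4495) = -0.0206 < 0 → local maximum
  f''(0.4495) = 2.0206 > 0 → local minimum

Critical points: x = -sqrt(6) - 2 ≈ -4.4495 (local maximum); x = -2 + sqrt(6) ≈ 0.4495 (local minimum)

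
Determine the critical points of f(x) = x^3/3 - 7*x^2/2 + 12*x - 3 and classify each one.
f'(x) = x^2 - 7*x + 12

Solve f'(x) = 0:
  Factor: x^2 - 7*x + 12 = (x - 4)*(x - 3) = 0.
  ⇒ x = 3, 4

f''(x) = 2*x - 7
Second-derivative test at each critical point:
  f''(3) = -1 < 0 → local maximum
  f''(4) = 1 > 0 → local minimum

Critical points: x = 3 (local maximum); x = 4 (local minimum)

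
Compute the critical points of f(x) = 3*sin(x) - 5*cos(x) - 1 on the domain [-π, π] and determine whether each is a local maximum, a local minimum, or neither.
f'(x) = 5*sin(x) + 3*cos(x)

Solve f'(x) = 0 on [-π, π]:
  f'(x) = 0 ⇔ 3*cos(x) = -5*sin(x) ⇔ tan(x) = -3/5, i.e. x = arctan(-3/5) + nπ; keep the solutions lying in [-π, π].
  ⇒ x = -atan(3/5) ≈ -0.5404, pi - atan(3/5) ≈ 2.6012

f''(x) = -3*sin(x) + 5*cos(x)
Second-derivative test at each critical point:
  f''(-0.5404) = 5.8310 > 0 → local minimum
  f''(2.6012) = -5.8310 < 0 → local maximum

Critical points: x = -atan(3/5) ≈ -0.5404 (local minimum); x = pi - atan(3/5) ≈ 2.6012 (local maximum)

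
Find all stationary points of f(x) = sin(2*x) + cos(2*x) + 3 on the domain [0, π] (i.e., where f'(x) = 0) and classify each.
f'(x) = 2*sqrt(2)*cos(2*x + pi/4)

Solve f'(x) = 0 on [0, π]:
  f'(x) = 0 ⇔ cos(2*x) = sin(2*x) ⇔ tan(2*x) = 1, i.e. 2*x = arctan(1) + nπ; keep the solutions lying in [0, π].
  ⇒ x = pi/8 ≈ 0.3927, 5*pi/8 ≈ 1.9635

f''(x) = -4*sqrt(2)*sin(2*x + pi/4)
Second-derivative test at each critical point:
  f''(0.3927) = -5.6569 < 0 → local maximum
  f''(1.9635) = 5.6569 > 0 → local minimum

Critical points: x = pi/8 ≈ 0.3927 (local maximum); x = 5*pi/8 ≈ 1.9635 (local minimum)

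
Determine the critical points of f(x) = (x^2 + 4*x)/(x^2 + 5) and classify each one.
f'(x) = 2*(-2*x^2 + 5*x + 10)/(x^4 + 10*x^2 + 25)

Solve f'(x) = 0:
  f'(x) = -2*(2*x^2 - 5*x - 10)/(x^2 + 5)^2; the denominator is positive wherever f is defined, so f'(x) = 0 ⇔ -4*x^2 + 10*x + 20 = 0.
  Factor: -4*x^2 + 10*x + 20 = -2*(2*x^2 - 5*x - 10); 2*x^2 - 5*x - 10 = 0 has no rational roots; quadratic formula: x = (5 ± √105)/4.
  ⇒ x = 5/4 - sqrt(105)/4 ≈ -1.3117, 5/4 + sqrt(105)/4 ≈ 3.8117

f''(x) = 2*(4*x^3 - 15*x^2 - 60*x + 25)/(x^6 + 15*x^4 + 75*x^2 + 125)
Second-derivative test at each critical point:
  f''(-1.3117) = 0.4537 > 0 → local minimum
  f''(3.8117) = -0.0537 < 0 → local maximum

Critical points: x = 5/4 - sqrt(105)/4 ≈ -1.3117 (local minimum); x = 5/4 + sqrt(105)/4 ≈ 3.8117 (local maximum)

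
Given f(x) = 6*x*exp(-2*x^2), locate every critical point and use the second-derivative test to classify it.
f'(x) = 6*(1 - 4*x^2)*exp(-2*x^2)

Solve f'(x) = 0:
  f'(x) = (6 - 24*x^2)·exp(-2*x^2) and exp(-2*x^2) > 0 for every x, so f'(x) = 0 ⇔ 6 - 24*x^2 = 0.
  Factor: 6 - 24*x^2 = -6*(2*x - 1)*(2*x + 1) = 0.
  ⇒ x = -1/2, 1/2

f''(x) = (96*x^3 - 72*x)*exp(-2*x^2)
Second-derivative test at each critical point:
  f''(-1/2) = 14.5567 > 0 → local minimum
  f''(1/2) = -14.5567 < 0 → local maximum

Critical points: x = -1/2 (local minimum); x = 1/2 (local maximum)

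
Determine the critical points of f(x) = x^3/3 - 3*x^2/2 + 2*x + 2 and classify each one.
f'(x) = x^2 - 3*x + 2

Solve f'(x) = 0:
  Factor: x^2 - 3*x + 2 = (x - 2)*(x - 1) = 0.
  ⇒ x = 1, 2

f''(x) = 2*x - 3
Second-derivative test at each critical point:
  f''(1) = -1 < 0 → local maximum
  f''(2) = 1 > 0 → local minimum

Critical points: x = 1 (local maximum); x = 2 (local minimum)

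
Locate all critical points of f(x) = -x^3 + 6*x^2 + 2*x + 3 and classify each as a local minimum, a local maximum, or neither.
f'(x) = -3*x^2 + 12*x + 2

Solve f'(x) = 0:
  3*x^2 - 12*x - 2 = 0 has no rational roots; quadratic formula: x = (12 ± √168)/6.
  ⇒ x = 2 - sqrt(42)/3 ≈ -0.1602, 2 + sqrt(42)/3 ≈ 4.1602

f''(x) = 12 - 6*x
Second-derivative test at each critical point:
  f''(-0.1602) = 12.9615 > 0 → local minimum
  f''(4.1602) = -12.9615 < 0 → local maximum

Critical points: x = 2 - sqrt(42)/3 ≈ -0.1602 (local minimum); x = 2 + sqrt(42)/3 ≈ 4.1602 (local maximum)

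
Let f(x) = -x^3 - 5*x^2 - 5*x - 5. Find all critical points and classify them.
f'(x) = -3*x^2 - 10*x - 5

Solve f'(x) = 0:
  3*x^2 + 10*x + 5 = 0 has no rational roots; quadratic formula: x = (-10 ± √40)/6.
  ⇒ x = -5/3 - sqrt(10)/3 ≈ -2.7208, -5/3 + sqrt(10)/3 ≈ -0.6126

f''(x) = -6*x - 10
Second-derivative test at each critical point:
  f''(-2.7208) = 6.3246 > 0 → local minimum
  f''(-0.6126) = -6.3246 < 0 → local maximum

Critical points: x = -5/3 - sqrt(10)/3 ≈ -2.7208 (local minimum); x = -5/3 + sqrt(10)/3 ≈ -0.6126 (local maximum)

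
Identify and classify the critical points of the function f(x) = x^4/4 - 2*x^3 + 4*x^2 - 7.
f'(x) = x*(x^2 - 6*x + 8)

Solve f'(x) = 0:
  Factor: x^3 - 6*x^2 + 8*x = x*(x - 4)*(x - 2) = 0.
  ⇒ x = 0, 2, 4

f''(x) = 3*x^2 - 12*x + 8
Second-derivative test at each critical point:
  f''(0) = 8 > 0 → local minimum
  f''(2) = -4 < 0 → local maximum
  f''(4) = 8 > 0 → local minimum

Critical points: x = 0 (local minimum); x = 2 (local maximum); x = 4 (local minimum)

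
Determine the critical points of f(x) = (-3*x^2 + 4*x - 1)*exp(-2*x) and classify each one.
f'(x) = 2*(3*x^2 - 7*x + 3)*exp(-2*x)

Solve f'(x) = 0:
  f'(x) = (6*x^2 - 14*x + 6)·exp(-2*x) and exp(-2*x) > 0 for every x, so f'(x) = 0 ⇔ 6*x^2 - 14*x + 6 = 0.
  Factor: 6*x^2 - 14*x + 6 = 2*(3*x^2 - 7*x + 3); 3*x^2 - 7*x + 3 = 0 has no rational roots; quadratic formula: x = (7 ± √13)/6.
  ⇒ x = 7/6 - sqrt(13)/6 ≈ 0.5657, sqrt(13)/6 + 7/6 ≈ 1.7676

f''(x) = 2*(-6*x^2 + 20*x - 13)*exp(-2*x)
Second-derivative test at each critical point:
  f''(0.5657) = -2.3260 < 0 → local maximum
  f''(1.7676) = 0.2102 > 0 → local minimum

Critical points: x = 7/6 - sqrt(13)/6 ≈ 0.5657 (local maximum); x = sqrt(13)/6 + 7/6 ≈ 1.7676 (local minimum)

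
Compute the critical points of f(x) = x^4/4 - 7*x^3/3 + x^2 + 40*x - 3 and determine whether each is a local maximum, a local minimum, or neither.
f'(x) = x^3 - 7*x^2 + 2*x + 40

Solve f'(x) = 0:
  Factor: x^3 - 7*x^2 + 2*x + 40 = (x - 5)*(x - 4)*(x + 2) = 0.
  ⇒ x = -2, 4, 5

f''(x) = 3*x^2 - 14*x + 2
Second-derivative test at each critical point:
  f''(-2) = 42 > 0 → local minimum
  f''(4) = -6 < 0 → local maximum
  f''(5) = 7 > 0 → local minimum

Critical points: x = -2 (local minimum); x = 4 (local maximum); x = 5 (local minimum)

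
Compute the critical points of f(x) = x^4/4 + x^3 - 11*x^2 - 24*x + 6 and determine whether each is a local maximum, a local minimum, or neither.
f'(x) = x^3 + 3*x^2 - 22*x - 24

Solve f'(x) = 0:
  Factor: x^3 + 3*x^2 - 22*x - 24 = (x - 4)*(x + 1)*(x + 6) = 0.
  ⇒ x = -6, -1, 4

f''(x) = 3*x^2 + 6*x - 22
Second-derivative test at each critical point:
  f''(-6) = 50 > 0 → local minimum
  f''(-1) = -25 < 0 → local maximum
  f''(4) = 50 > 0 → local minimum

Critical points: x = -6 (local minimum); x = -1 (local maximum); x = 4 (local minimum)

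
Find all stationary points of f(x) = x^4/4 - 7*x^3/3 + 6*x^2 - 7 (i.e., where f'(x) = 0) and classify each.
f'(x) = x*(x^2 - 7*x + 12)

Solve f'(x) = 0:
  Factor: x^3 - 7*x^2 + 12*x = x*(x - 4)*(x - 3) = 0.
  ⇒ x = 0, 3, 4

f''(x) = 3*x^2 - 14*x + 12
Second-derivative test at each critical point:
  f''(0) = 12 > 0 → local minimum
  f''(3) = -3 < 0 → local maximum
  f''(4) = 4 > 0 → local minimum

Critical points: x = 0 (local minimum); x = 3 (local maximum); x = 4 (local minimum)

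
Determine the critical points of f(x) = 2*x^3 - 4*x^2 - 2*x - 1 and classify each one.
f'(x) = 6*x^2 - 8*x - 2

Solve f'(x) = 0:
  Factor: 6*x^2 - 8*x - 2 = 2*(3*x^2 - 4*x - 1); 3*x^2 - 4*x - 1 = 0 has no rational roots; quadratic formula: x = (4 ± √28)/6.
  ⇒ x = 2/3 - sqrt(7)/3 ≈ -0.2153, 2/3 + sqrt(7)/3 ≈ 1.5486

f''(x) = 12*x - 8
Second-derivative test at each critical point:
  f''(-0.2153) = -10.5830 < 0 → local maximum
  f''(1.5486) = 10.5830 > 0 → local minimum

Critical points: x = 2/3 - sqrt(7)/3 ≈ -0.2153 (local maximum); x = 2/3 + sqrt(7)/3 ≈ 1.5486 (local minimum)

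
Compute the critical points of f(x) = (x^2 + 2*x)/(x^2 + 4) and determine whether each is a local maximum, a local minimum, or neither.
f'(x) = 2*(-x^2 + 4*x + 4)/(x^4 + 8*x^2 + 16)

Solve f'(x) = 0:
  f'(x) = -2*(x^2 - 4*x - 4)/(x^2 + 4)^2; the denominator is positive wherever f is defined, so f'(x) = 0 ⇔ -2*x^2 + 8*x + 8 = 0.
  Factor: -2*x^2 + 8*x + 8 = -2*(x^2 - 4*x - 4); x^2 - 4*x - 4 = 0 has no rational roots; quadratic formula: x = (4 ± √32)/2.
  ⇒ x = 2 - 2*sqrt(2) ≈ -0.8284, 2 + 2*sqrt(2) ≈ 4.8284

f''(x) = 4*(x^3 - 6*x^2 - 12*x + 8)/(x^6 + 12*x^4 + 48*x^2 + 64)
Second-derivative test at each critical point:
  f''(-0.8284) = 0.5152 > 0 → local minimum
  f''(4.8284) = -0.0152 < 0 → local maximum

Critical points: x = 2 - 2*sqrt(2) ≈ -0.8284 (local minimum); x = 2 + 2*sqrt(2) ≈ 4.8284 (local maximum)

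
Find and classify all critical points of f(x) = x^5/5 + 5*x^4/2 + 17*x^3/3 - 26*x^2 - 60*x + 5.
f'(x) = x^4 + 10*x^3 + 17*x^2 - 52*x - 60

Solve f'(x) = 0:
  Factor: x^4 + 10*x^3 + 17*x^2 - 52*x - 60 = (x - 2)*(x + 1)*(x + 5)*(x + 6) = 0.
  ⇒ x = -6, -5, -1, 2

f''(x) = 4*x^3 + 30*x^2 + 34*x - 52
Second-derivative test at each critical point:
  f''(-6) = -40 < 0 → local maximum
  f''(-5) = 28 > 0 → local minimum
  f''(-1) = -60 < 0 → local maximum
  f''(2) = 168 > 0 → local minimum

Critical points: x = -6 (local maximum); x = -5 (local minimum); x = -1 (local maximum); x = 2 (local minimum)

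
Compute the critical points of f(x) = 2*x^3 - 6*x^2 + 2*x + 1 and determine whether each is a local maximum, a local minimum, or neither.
f'(x) = 6*x^2 - 12*x + 2

Solve f'(x) = 0:
  Factor: 6*x^2 - 12*x + 2 = 2*(3*x^2 - 6*x + 1); 3*x^2 - 6*x + 1 = 0 has no rational roots; quadratic formula: x = (6 ± √24)/6.
  ⇒ x = 1 - sqrt(6)/3 ≈ 0.1835, sqrt(6)/3 + 1 ≈ 1.8165

f''(x) = 12*x - 12
Second-derivative test at each critical point:
  f''(0.1835) = -9.7980 < 0 → local maximum
  f''(1.8165) = 9.7980 > 0 → local minimum

Critical points: x = 1 - sqrt(6)/3 ≈ 0.1835 (local maximum); x = sqrt(6)/3 + 1 ≈ 1.8165 (local minimum)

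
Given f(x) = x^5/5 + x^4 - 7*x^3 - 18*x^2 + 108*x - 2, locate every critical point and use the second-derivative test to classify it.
f'(x) = x^4 + 4*x^3 - 21*x^2 - 36*x + 108

Solve f'(x) = 0:
  Factor: x^4 + 4*x^3 - 21*x^2 - 36*x + 108 = (x - 3)*(x - 2)*(x + 3)*(x + 6) = 0.
  ⇒ x = -6, -3, 2, 3

f''(x) = 4*x^3 + 12*x^2 - 42*x - 36
Second-derivative test at each critical point:
  f''(-6) = -216 < 0 → local maximum
  f''(-3) = 90 > 0 → local minimum
  f''(2) = -40 < 0 → local maximum
  f''(3) = 54 > 0 → local minimum

Critical points: x = -6 (local maximum); x = -3 (local minimum); x = 2 (local maximum); x = 3 (local minimum)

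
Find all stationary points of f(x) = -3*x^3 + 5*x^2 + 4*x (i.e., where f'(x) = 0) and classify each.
f'(x) = -9*x^2 + 10*x + 4

Solve f'(x) = 0:
  9*x^2 - 10*x - 4 = 0 has no rational roots; quadratic formula: x = (10 ± √244)/18.
  ⇒ x = 5/9 - sqrt(61)/9 ≈ -0.3122, 5/9 + sqrt(61)/9 ≈ 1.4234

f''(x) = 10 - 18*x
Second-derivative test at each critical point:
  f''(-0.3122) = 15.6205 > 0 → local minimum
  f''(1.4234) = -15.6205 < 0 → local maximum

Critical points: x = 5/9 - sqrt(61)/9 ≈ -0.3122 (local minimum); x = 5/9 + sqrt(61)/9 ≈ 1.4234 (local maximum)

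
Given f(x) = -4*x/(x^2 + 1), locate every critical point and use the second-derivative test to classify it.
f'(x) = 4*(x^2 - 1)/(x^2 + 1)^2

Solve f'(x) = 0:
  f'(x) = 4*(x - 1)*(x + 1)/(x^2 + 1)^2; the denominator is positive wherever f is defined, so f'(x) = 0 ⇔ 4*x^2 - 4 = 0.
  Factor: 4*x^2 - 4 = 4*(x - 1)*(x + 1) = 0.
  ⇒ x = -1, 1

f''(x) = 8*x*(3 - x^2)/(x^2 + 1)^3
Second-derivative test at each critical point:
  f''(-1) = -2 < 0 → local maximum
  f''(1) = 2 > 0 → local minimum

Critical points: x = -1 (local maximum); x = 1 (local minimum)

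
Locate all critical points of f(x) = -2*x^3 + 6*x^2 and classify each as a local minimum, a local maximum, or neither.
f'(x) = 6*x*(2 - x)

Solve f'(x) = 0:
  Factor: -6*x^2 + 12*x = -6*x*(x - 2) = 0.
  ⇒ x = 0, 2

f''(x) = 12 - 12*x
Second-derivative test at each critical point:
  f''(0) = 12 > 0 → local minimum
  f''(2) = -12 < 0 → local maximum

Critical points: x = 0 (local minimum); x = 2 (local maximum)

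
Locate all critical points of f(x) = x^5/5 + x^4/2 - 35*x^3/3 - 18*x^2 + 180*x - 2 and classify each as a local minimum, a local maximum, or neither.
f'(x) = x^4 + 2*x^3 - 35*x^2 - 36*x + 180

Solve f'(x) = 0:
  Factor: x^4 + 2*x^3 - 35*x^2 - 36*x + 180 = (x - 5)*(x - 2)*(x + 3)*(x + 6) = 0.
  ⇒ x = -6, -3, 2, 5

f''(x) = 4*x^3 + 6*x^2 - 70*x - 36
Second-derivative test at each critical point:
  f''(-6) = -264 < 0 → local maximum
  f''(-3) = 120 > 0 → local minimum
  f''(2) = -120 < 0 → local maximum
  f''(5) = 264 > 0 → local minimum

Critical points: x = -6 (local maximum); x = -3 (local minimum); x = 2 (local maximum); x = 5 (local minimum)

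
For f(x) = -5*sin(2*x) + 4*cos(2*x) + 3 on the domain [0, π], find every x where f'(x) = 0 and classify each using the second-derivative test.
f'(x) = -8*sin(2*x) - 10*cos(2*x)

Solve f'(x) = 0 on [0, π]:
  f'(x) = 0 ⇔ -5*cos(2*x) = 4*sin(2*x) ⇔ tan(2*x) = -5/4, i.e. 2*x = arctan(-5/4) + nπ; keep the solutions lying in [0, π].
  ⇒ x = -atan(5/4)/2 + pi/2 ≈ 1.1228, pi - atan(5/4)/2 ≈ 2.6936

f''(x) = 20*sin(2*x) - 16*cos(2*x)
Second-derivative test at each critical point:
  f''(1.1228) = 25.6125 > 0 → local minimum
  f''(2.6936) = -25.6125 < 0 → local maximum

Critical points: x = -atan(5/4)/2 + pi/2 ≈ 1.1228 (local minimum); x = pi - atan(5/4)/2 ≈ 2.6936 (local maximum)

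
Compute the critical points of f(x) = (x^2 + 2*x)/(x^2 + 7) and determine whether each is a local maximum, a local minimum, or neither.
f'(x) = 2*(-x^2 + 7*x + 7)/(x^4 + 14*x^2 + 49)

Solve f'(x) = 0:
  f'(x) = -2*(x^2 - 7*x - 7)/(x^2 + 7)^2; the denominator is positive wherever f is defined, so f'(x) = 0 ⇔ -2*x^2 + 14*x + 14 = 0.
  Factor: -2*x^2 + 14*x + 14 = -2*(x^2 - 7*x - 7); x^2 - 7*x - 7 = 0 has no rational roots; quadratic formula: x = (7 ± √77)/2.
  ⇒ x = 7/2 - sqrt(77)/2 ≈ -0.8875, 7/2 + sqrt(77)/2 ≈ 7.8875

f''(x) = 2*(2*x^3 - 21*x^2 - 42*x + 49)/(x^6 + 21*x^4 + 147*x^2 + 343)
Second-derivative test at each critical point:
  f''(-0.8875) = 0.2894 > 0 → local minimum
  f''(7.8875) = -0.0037 < 0 → local maximum

Critical points: x = 7/2 - sqrt(77)/2 ≈ -0.8875 (local minimum); x = 7/2 + sqrt(77)/2 ≈ 7.8875 (local maximum)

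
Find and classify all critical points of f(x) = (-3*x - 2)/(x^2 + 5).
f'(x) = (3*x^2 + 4*x - 15)/(x^4 + 10*x^2 + 25)

Solve f'(x) = 0:
  f'(x) = (x + 3)*(3*x - 5)/(x^2 + 5)^2; the denominator is positive wherever f is defined, so f'(x) = 0 ⇔ 3*x^2 + 4*x - 15 = 0.
  Factor: 3*x^2 + 4*x - 15 = (x + 3)*(3*x - 5) = 0.
  ⇒ x = -3, 5/3

f''(x) = 2*(-4*x^2*(3*x + 2) + (9*x + 2)*(x^2 + 5))/(x^2 + 5)^3
Second-derivative test at each critical point:
  f''(-3) = -1/14 < 0 → local maximum
  f''(5/3) = 81/350 > 0 → local minimum

Critical points: x = -3 (local maximum); x = 5/3 (local minimum)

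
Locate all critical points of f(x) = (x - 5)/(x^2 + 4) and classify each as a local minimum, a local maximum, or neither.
f'(x) = (x^2 - 2*x*(x - 5) + 4)/(x^2 + 4)^2

Solve f'(x) = 0:
  f'(x) = -(x^2 - 10*x - 4)/(x^2 + 4)^2; the denominator is positive wherever f is defined, so f'(x) = 0 ⇔ -x^2 + 10*x + 4 = 0.
  x^2 - 10*x - 4 = 0 has no rational roots; quadratic formula: x = (10 ± √116)/2.
  ⇒ x = 5 - sqrt(29) ≈ -0.3852, 5 + sqrt(29) ≈ 10.3852

f''(x) = 2*(4*x^2*(x - 5) + (5 - 3*x)*(x^2 + 4))/(x^2 + 4)^3
Second-derivative test at each critical point:
  f''(-0.3852) = 0.6259 > 0 → local minimum
  f''(10.3852) = -0.0009 < 0 → local maximum

Critical points: x = 5 - sqrt(29) ≈ -0.3852 (local minimum); x = 5 + sqrt(29) ≈ 10.3852 (local maximum)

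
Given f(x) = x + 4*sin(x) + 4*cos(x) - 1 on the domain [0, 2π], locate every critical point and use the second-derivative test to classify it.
f'(x) = 4*sqrt(2)*cos(x + pi/4) + 1

Solve f'(x) = 0 on [0, 2π]:
  f'(x) = 0 ⇔ -4*sin(x) + 4*cos(x) = -1. Write the left side as R·cos(x + φ) with R = √(4² + 4²) = 4*sqrt(2), cos φ = sqrt(2)/2, sin φ = sqrt(2)/2; then cos(x + φ) = -sqrt(2)/8. Solve for x and keep the solutions lying in [0, 2π].
  ⇒ x = atan((1 + sqrt(31))/(-1 + sqrt(31))) ≈ 0.9631, atan((1 - sqrt(31))/(-sqrt(31) - 1)) + pi ≈ 3.7493

f''(x) = -4*sqrt(2)*sin(x + pi/4)
Second-derivative test at each critical point:
  f''(0.9631) = -5.5678 < 0 → local maximum
  f''(3.7493) = 5.5678 > 0 → local minimum

Critical points: x = atan((1 + sqrt(31))/(-1 + sqrt(31))) ≈ 0.9631 (local maximum); x = atan((1 - sqrt(31))/(-sqrt(31) - 1)) + pi ≈ 3.7493 (local minimum)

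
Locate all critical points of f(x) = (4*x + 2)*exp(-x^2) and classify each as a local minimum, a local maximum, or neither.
f'(x) = 4*(-x*(2*x + 1) + 1)*exp(-x^2)

Solve f'(x) = 0:
  f'(x) = (-8*x^2 - 4*x + 4)·exp(-x^2) and exp(-x^2) > 0 for every x, so f'(x) = 0 ⇔ -8*x^2 - 4*x + 4 = 0.
  Factor: -8*x^2 - 4*x + 4 = -4*(x + 1)*(2*x - 1) = 0.
  ⇒ x = -1, 1/2

f''(x) = 4*(2*x^2*(2*x + 1) - 6*x - 1)*exp(-x^2)
Second-derivative test at each critical point:
  f''(-1) = 4.4146 > 0 → local minimum
  f''(1/2) = -9.3456 < 0 → local maximum

Critical points: x = -1 (local minimum); x = 1/2 (local maximum)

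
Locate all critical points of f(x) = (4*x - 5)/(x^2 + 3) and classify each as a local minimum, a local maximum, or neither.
f'(x) = 2*(-2*x^2 + 5*x + 6)/(x^4 + 6*x^2 + 9)

Solve f'(x) = 0:
  f'(x) = -2*(2*x^2 - 5*x - 6)/(x^2 + 3)^2; the denominator is positive wherever f is defined, so f'(x) = 0 ⇔ -4*x^2 + 10*x + 12 = 0.
  Factor: -4*x^2 + 10*x + 12 = -2*(2*x^2 - 5*x - 6); 2*x^2 - 5*x - 6 = 0 has no rational roots; quadratic formula: x = (5 ± √73)/4.
  ⇒ x = 5/4 - sqrt(73)/4 ≈ -0.8860, 5/4 + sqrt(73)/4 ≈ 3.3860

f''(x) = 2*(4*x^2*(4*x - 5) + (5 - 12*x)*(x^2 + 3))/(x^2 + 3)^3
Second-derivative test at each critical point:
  f''(-0.8860) = 1.1928 > 0 → local minimum
  f''(3.3860) = -0.0817 < 0 → local maximum

Critical points: x = 5/4 - sqrt(73)/4 ≈ -0.8860 (local minimum); x = 5/4 + sqrt(73)/4 ≈ 3.3860 (local maximum)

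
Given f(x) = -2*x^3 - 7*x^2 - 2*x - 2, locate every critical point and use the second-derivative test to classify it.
f'(x) = -6*x^2 - 14*x - 2

Solve f'(x) = 0:
  Factor: -6*x^2 - 14*x - 2 = -2*(3*x^2 + 7*x + 1); 3*x^2 + 7*x + 1 = 0 has no rational roots; quadratic formula: x = (-7 ± √37)/6.
  ⇒ x = -7/6 - sqrt(37)/6 ≈ -2.1805, -7/6 + sqrt(37)/6 ≈ -0.1529

f''(x) = -12*x - 14
Second-derivative test at each critical point:
  f''(-2.1805) = 12.1655 > 0 → local minimum
  f''(-0.1529) = -12.1655 < 0 → local maximum

Critical points: x = -7/6 - sqrt(37)/6 ≈ -2.1805 (local minimum); x = -7/6 + sqrt(37)/6 ≈ -0.1529 (local maximum)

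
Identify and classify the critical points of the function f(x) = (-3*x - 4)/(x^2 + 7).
f'(x) = (3*x^2 + 8*x - 21)/(x^4 + 14*x^2 + 49)

Solve f'(x) = 0:
  f'(x) = (3*x^2 + 8*x - 21)/(x^2 + 7)^2; the denominator is positive wherever f is defined, so f'(x) = 0 ⇔ 3*x^2 + 8*x - 21 = 0.
  3*x^2 + 8*x - 21 = 0 has no rational roots; quadratic formula: x = (-8 ± √316)/6.
  ⇒ x = -sqrt(79)/3 - 4/3 ≈ -4.2961, -4/3 + sqrt(79)/3 ≈ 1.6294

f''(x) = 2*(-4*x^2*(3*x + 4) + (9*x + 4)*(x^2 + 7))/(x^2 + 7)^3
Second-derivative test at each critical point:
  f''(-4.2961) = -0.0274 < 0 → local maximum
  f''(1.6294) = 0.1907 > 0 → local minimum

Critical points: x = -sqrt(79)/3 - 4/3 ≈ -4.2961 (local maximum); x = -4/3 + sqrt(79)/3 ≈ 1.6294 (local minimum)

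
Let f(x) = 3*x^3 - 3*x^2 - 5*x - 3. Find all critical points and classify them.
f'(x) = 9*x^2 - 6*x - 5

Solve f'(x) = 0:
  9*x^2 - 6*x - 5 = 0 has no rational roots; quadratic formula: x = (6 ± √216)/18.
  ⇒ x = 1/3 - sqrt(6)/3 ≈ -0.4832, 1/3 + sqrt(6)/3 ≈ 1.1498

f''(x) = 18*x - 6
Second-derivative test at each critical point:
  f''(-0.4832) = -14.6969 < 0 → local maximum
  f''(1.1498) = 14.6969 > 0 → local minimum

Critical points: x = 1/3 - sqrt(6)/3 ≈ -0.4832 (local maximum); x = 1/3 + sqrt(6)/3 ≈ 1.1498 (local minimum)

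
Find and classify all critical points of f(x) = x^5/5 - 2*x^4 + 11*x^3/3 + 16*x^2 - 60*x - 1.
f'(x) = x^4 - 8*x^3 + 11*x^2 + 32*x - 60

Solve f'(x) = 0:
  Factor: x^4 - 8*x^3 + 11*x^2 + 32*x - 60 = (x - 5)*(x - 3)*(x - 2)*(x + 2) = 0.
  ⇒ x = -2, 2, 3, 5

f''(x) = 4*x^3 - 24*x^2 + 22*x + 32
Second-derivative test at each critical point:
  f''(-2) = -140 < 0 → local maximum
  f''(2) = 12 > 0 → local minimum
  f''(3) = -10 < 0 → local maximum
  f''(5) = 42 > 0 → local minimum

Critical points: x = -2 (local maximum); x = 2 (local minimum); x = 3 (local maximum); x = 5 (local minimum)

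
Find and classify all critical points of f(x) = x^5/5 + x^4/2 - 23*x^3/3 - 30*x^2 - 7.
f'(x) = x*(x^3 + 2*x^2 - 23*x - 60)

Solve f'(x) = 0:
  Factor: x^4 + 2*x^3 - 23*x^2 - 60*x = x*(x - 5)*(x + 3)*(x + 4) = 0.
  ⇒ x = -4, -3, 0, 5

f''(x) = 4*x^3 + 6*x^2 - 46*x - 60
Second-derivative test at each critical point:
  f''(-4) = -36 < 0 → local maximum
  f''(-3) = 24 > 0 → local minimum
  f''(0) = -60 < 0 → local maximum
  f''(5) = 360 > 0 → local minimum

Critical points: x = -4 (local maximum); x = -3 (local minimum); x = 0 (local maximum); x = 5 (local minimum)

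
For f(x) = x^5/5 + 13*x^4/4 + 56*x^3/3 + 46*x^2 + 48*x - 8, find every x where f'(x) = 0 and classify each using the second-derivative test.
f'(x) = x^4 + 13*x^3 + 56*x^2 + 92*x + 48

Solve f'(x) = 0:
  Factor: x^4 + 13*x^3 + 56*x^2 + 92*x + 48 = (x + 1)*(x + 2)*(x + 4)*(x + 6) = 0.
  ⇒ x = -6, -4, -2, -1

f''(x) = 4*x^3 + 39*x^2 + 112*x + 92
Second-derivative test at each critical point:
  f''(-6) = -40 < 0 → local maximum
  f''(-4) = 12 > 0 → local minimum
  f''(-2) = -8 < 0 → local maximum
  f''(-1) = 15 > 0 → local minimum

Critical points: x = -6 (local maximum); x = -4 (local minimum); x = -2 (local maximum); x = -1 (local minimum)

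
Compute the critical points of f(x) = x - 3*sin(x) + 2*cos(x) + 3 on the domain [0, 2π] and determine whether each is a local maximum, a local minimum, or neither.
f'(x) = -2*sin(x) - 3*cos(x) + 1

Solve f'(x) = 0 on [0, 2π]:
  f'(x) = 0 ⇔ -2*sin(x) - 3*cos(x) = -1. Write the left side as R·cos(x + φ) with R = √((-3)² + 2²) = sqrt(13), cos φ = -3*sqrt(13)/13, sin φ = 2*sqrt(13)/13; then cos(x + φ) = -sqrt(13)/13. Solve for x and keep the solutions lying in [0, 2π].
  ⇒ x = atan((2 + 6*sqrt(3))/(3 - 4*sqrt(3))) + pi ≈ 1.8778, atan((2 - 6*sqrt(3))/(3 + 4*sqrt(3))) + 2*pi ≈ 5.5814

f''(x) = 3*sin(x) - 2*cos(x)
Second-derivative test at each critical point:
  f''(1.8778) = 3.4641 > 0 → local minimum
  f''(5.5814) = -3.4641 < 0 → local maximum

Critical points: x = atan((2 + 6*sqrt(3))/(3 - 4*sqrt(3))) + pi ≈ 1.8778 (local minimum); x = atan((2 - 6*sqrt(3))/(3 + 4*sqrt(3))) + 2*pi ≈ 5.5814 (local maximum)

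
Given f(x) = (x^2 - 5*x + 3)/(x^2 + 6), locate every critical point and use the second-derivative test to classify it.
f'(x) = (5*x^2 + 6*x - 30)/(x^4 + 12*x^2 + 36)

Solve f'(x) = 0:
  f'(x) = (5*x^2 + 6*x - 30)/(x^2 + 6)^2; the denominator is positive wherever f is defined, so f'(x) = 0 ⇔ 5*x^2 + 6*x - 30 = 0.
  5*x^2 + 6*x - 30 = 0 has no rational roots; quadratic formula: x = (-6 ± √636)/10.
  ⇒ x = -sqrt(159)/5 - 3/5 ≈ -3.1219, -3/5 + sqrt(159)/5 ≈ 1.9219

f''(x) = 2*(-5*x^3 - 9*x^2 + 90*x + 18)/(x^6 + 18*x^4 + 108*x^2 + 216)
Second-derivative test at each critical point:
  f''(-3.1219) = -0.1017 < 0 → local maximum
  f''(1.9219) = 0.2684 > 0 → local minimum

Critical points: x = -sqrt(159)/5 - 3/5 ≈ -3.1219 (local maximum); x = -3/5 + sqrt(159)/5 ≈ 1.9219 (local minimum)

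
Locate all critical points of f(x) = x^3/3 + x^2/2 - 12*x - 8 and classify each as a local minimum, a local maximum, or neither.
f'(x) = x^2 + x - 12

Solve f'(x) = 0:
  Factor: x^2 + x - 12 = (x - 3)*(x + 4) = 0.
  ⇒ x = -4, 3

f''(x) = 2*x + 1
Second-derivative test at each critical point:
  f''(-4) = -7 < 0 → local maximum
  f''(3) = 7 > 0 → local minimum

Critical points: x = -4 (local maximum); x = 3 (local minimum)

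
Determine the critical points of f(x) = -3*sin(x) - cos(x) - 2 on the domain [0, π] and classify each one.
f'(x) = sin(x) - 3*cos(x)

Solve f'(x) = 0 on [0, π]:
  f'(x) = 0 ⇔ -3*cos(x) = -sin(x) ⇔ tan(x) = 3, i.e. x = arctan(3) + nπ; keep the solutions lying in [0, π].
  ⇒ x = atan(3) ≈ 1.2490

f''(x) = 3*sin(x) + cos(x)
Second-derivative test at each critical point:
  f''(1.2490) = 3.1623 > 0 → local minimum

Critical points: x = atan(3) ≈ 1.2490 (local minimum)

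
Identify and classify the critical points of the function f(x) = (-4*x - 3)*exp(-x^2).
f'(x) = 2*(x*(4*x + 3) - 2)*exp(-x^2)

Solve f'(x) = 0:
  f'(x) = (8*x^2 + 6*x - 4)·exp(-x^2) and exp(-x^2) > 0 for every x, so f'(x) = 0 ⇔ 8*x^2 + 6*x - 4 = 0.
  Factor: 8*x^2 + 6*x - 4 = 2*(4*x^2 + 3*x - 2); 4*x^2 + 3*x - 2 = 0 has no rational roots; quadratic formula: x = (-3 ± √41)/8.
  ⇒ x = -sqrt(41)/8 - 3/8 ≈ -1.1754, -3/8 + sqrt(41)/8 ≈ 0.4254

f''(x) = 2*(-8*x^3 - 6*x^2 + 12*x + 3)*exp(-x^2)
Second-derivative test at each critical point:
  f''(-1.1754) = -3.2168 < 0 → local maximum
  f''(0.4254) = 10.6864 > 0 → local minimum

Critical points: x = -sqrt(41)/8 - 3/8 ≈ -1.1754 (local maximum); x = -3/8 + sqrt(41)/8 ≈ 0.4254 (local minimum)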